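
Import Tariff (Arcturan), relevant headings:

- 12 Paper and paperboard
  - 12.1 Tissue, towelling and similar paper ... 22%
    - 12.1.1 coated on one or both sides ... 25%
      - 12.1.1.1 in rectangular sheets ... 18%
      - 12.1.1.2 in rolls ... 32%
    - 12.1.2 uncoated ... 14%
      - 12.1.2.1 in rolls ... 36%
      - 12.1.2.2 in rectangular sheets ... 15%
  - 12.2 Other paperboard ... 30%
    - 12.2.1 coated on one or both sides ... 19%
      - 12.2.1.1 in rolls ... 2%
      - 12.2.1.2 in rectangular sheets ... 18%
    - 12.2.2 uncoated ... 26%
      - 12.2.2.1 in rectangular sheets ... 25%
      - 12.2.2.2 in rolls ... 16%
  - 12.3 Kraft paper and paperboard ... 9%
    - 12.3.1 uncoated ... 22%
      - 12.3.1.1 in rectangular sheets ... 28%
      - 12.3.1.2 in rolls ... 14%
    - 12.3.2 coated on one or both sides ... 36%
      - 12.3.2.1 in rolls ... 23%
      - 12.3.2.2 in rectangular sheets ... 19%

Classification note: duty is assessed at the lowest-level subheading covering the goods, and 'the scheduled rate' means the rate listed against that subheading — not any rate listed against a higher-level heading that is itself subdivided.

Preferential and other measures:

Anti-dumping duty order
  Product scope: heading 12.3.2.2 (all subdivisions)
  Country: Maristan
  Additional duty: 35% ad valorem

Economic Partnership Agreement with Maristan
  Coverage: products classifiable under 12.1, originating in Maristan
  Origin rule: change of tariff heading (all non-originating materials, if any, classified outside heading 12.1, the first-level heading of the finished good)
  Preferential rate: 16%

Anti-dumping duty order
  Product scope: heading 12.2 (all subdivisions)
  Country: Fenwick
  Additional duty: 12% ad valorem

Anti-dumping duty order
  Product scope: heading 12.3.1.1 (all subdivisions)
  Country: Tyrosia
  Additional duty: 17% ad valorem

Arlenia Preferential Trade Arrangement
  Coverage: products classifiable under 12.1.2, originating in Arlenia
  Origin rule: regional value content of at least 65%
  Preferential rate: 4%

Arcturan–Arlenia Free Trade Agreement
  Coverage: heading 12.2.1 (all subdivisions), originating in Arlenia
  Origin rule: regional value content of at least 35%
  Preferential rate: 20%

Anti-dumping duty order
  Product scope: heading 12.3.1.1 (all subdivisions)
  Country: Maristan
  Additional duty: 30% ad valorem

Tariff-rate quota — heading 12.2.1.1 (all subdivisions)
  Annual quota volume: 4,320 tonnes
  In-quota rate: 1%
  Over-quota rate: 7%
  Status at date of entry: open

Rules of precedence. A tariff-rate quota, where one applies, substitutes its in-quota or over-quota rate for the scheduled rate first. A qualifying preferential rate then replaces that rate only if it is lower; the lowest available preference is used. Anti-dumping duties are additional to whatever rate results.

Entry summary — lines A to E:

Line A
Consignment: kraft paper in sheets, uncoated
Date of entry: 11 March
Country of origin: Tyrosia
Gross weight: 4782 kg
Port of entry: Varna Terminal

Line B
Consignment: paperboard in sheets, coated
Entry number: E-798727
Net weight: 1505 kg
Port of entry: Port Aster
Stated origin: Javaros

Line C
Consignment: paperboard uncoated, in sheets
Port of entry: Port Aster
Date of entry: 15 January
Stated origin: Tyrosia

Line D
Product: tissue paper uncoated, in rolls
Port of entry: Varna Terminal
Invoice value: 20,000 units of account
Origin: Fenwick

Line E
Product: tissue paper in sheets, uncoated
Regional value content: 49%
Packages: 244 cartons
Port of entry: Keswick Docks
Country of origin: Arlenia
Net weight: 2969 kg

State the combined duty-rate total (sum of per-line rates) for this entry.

Line A: kraft paper → 12.3; uncoated → 12.3.1; in sheets → 12.3.1.1. Scheduled 28%. anti-dumping (Tyrosia, 12.3.1.1): +17%; total 28% + 17% = 45%. → 45%.
Line B: paperboard → 12.2; coated → 12.2.1; in sheets → 12.2.1.2. Scheduled 18%. No special measure applies. → 18%.
Line C: paperboard → 12.2; uncoated → 12.2.2; in sheets → 12.2.2.1. Scheduled 25%. No special measure applies. → 25%.
Line D: tissue paper → 12.1; uncoated → 12.1.2; in rolls → 12.1.2.1. Scheduled 36%. No special measure applies. → 36%.
Line E: tissue paper → 12.1; uncoated → 12.1.2; in sheets → 12.1.2.2. Scheduled 15%. Arlenia agreement on 12.1.2: RVC < 65%; Arlenia agreement on 12.2.1: 12.1.2.2 not covered. → 15%.
Sum: 45% + 18% + 25% + 36% + 15% = 139%.

139%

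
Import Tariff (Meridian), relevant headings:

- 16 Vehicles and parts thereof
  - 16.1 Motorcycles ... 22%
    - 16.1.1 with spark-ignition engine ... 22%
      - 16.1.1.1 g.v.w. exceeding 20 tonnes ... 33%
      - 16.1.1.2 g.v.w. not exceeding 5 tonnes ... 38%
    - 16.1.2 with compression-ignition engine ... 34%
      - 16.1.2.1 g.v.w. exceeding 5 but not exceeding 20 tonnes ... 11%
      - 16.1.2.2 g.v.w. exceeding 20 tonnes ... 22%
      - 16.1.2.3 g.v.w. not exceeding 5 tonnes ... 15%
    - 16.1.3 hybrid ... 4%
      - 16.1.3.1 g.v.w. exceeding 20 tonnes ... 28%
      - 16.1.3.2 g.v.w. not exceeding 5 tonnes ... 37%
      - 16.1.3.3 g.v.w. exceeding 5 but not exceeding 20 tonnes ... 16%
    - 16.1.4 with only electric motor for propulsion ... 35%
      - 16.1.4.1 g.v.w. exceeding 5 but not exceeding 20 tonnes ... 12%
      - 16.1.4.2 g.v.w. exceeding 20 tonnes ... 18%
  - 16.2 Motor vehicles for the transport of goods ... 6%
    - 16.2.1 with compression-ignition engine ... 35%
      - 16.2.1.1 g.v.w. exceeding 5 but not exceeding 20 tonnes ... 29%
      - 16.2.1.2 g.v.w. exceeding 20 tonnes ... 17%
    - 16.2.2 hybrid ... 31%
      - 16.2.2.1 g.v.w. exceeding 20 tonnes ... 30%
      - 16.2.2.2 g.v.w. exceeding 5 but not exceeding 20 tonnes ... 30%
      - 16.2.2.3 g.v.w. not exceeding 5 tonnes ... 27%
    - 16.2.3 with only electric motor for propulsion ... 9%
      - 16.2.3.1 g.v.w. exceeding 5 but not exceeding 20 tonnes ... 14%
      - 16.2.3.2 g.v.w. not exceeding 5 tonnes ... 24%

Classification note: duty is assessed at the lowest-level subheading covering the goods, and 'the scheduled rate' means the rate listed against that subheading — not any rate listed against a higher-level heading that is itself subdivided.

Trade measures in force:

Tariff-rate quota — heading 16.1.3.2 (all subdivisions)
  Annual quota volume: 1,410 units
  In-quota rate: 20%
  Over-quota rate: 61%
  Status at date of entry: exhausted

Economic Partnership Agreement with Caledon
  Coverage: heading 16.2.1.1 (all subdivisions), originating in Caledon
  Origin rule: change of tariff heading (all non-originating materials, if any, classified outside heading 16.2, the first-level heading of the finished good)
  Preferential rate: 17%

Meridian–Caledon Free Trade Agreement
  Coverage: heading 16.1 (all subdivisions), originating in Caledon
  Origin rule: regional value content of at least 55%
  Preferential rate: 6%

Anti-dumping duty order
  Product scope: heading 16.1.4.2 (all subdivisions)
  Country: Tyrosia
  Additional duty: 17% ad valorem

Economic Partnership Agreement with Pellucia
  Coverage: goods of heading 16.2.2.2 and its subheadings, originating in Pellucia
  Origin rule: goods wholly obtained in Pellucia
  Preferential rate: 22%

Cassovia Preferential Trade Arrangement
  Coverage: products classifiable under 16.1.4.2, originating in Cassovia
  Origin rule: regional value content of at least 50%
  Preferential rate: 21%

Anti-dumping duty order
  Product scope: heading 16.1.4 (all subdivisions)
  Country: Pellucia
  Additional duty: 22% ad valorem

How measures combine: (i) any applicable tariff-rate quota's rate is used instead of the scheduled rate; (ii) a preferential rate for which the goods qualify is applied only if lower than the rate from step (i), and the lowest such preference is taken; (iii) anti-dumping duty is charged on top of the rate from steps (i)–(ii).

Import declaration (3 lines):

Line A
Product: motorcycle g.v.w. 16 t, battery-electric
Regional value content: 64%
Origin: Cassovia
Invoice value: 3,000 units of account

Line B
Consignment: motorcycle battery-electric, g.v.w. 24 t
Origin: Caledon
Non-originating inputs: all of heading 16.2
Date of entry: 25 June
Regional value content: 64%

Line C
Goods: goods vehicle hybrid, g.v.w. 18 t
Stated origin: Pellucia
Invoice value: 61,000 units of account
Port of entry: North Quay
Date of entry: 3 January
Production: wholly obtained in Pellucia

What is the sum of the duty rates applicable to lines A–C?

Line A: motorcycle → 16.1; battery-electric → 16.1.4; g.v.w. 16 t → 16.1.4.1. Scheduled 12%. Cassovia agreement on 16.1.4.2: 16.1.4.1 not covered. → 12%.
Line B: motorcycle → 16.1; battery-electric → 16.1.4; g.v.w. 24 t → 16.1.4.2. Scheduled 18%. Caledon agreement on 16.2.1.1: 16.1.4.2 not covered; Caledon agreement on 16.1: RVC ≥ 55% → 6% available; preferential 6%. → 6%.
Line C: goods vehicle → 16.2; hybrid → 16.2.2; g.v.w. 18 t → 16.2.2.2. Scheduled 30%. Pellucia agreement on 16.2.2.2: wholly obtained → 22% available; preferential 22%. → 22%.
Sum: 12% + 6% + 22% = 40%.

40%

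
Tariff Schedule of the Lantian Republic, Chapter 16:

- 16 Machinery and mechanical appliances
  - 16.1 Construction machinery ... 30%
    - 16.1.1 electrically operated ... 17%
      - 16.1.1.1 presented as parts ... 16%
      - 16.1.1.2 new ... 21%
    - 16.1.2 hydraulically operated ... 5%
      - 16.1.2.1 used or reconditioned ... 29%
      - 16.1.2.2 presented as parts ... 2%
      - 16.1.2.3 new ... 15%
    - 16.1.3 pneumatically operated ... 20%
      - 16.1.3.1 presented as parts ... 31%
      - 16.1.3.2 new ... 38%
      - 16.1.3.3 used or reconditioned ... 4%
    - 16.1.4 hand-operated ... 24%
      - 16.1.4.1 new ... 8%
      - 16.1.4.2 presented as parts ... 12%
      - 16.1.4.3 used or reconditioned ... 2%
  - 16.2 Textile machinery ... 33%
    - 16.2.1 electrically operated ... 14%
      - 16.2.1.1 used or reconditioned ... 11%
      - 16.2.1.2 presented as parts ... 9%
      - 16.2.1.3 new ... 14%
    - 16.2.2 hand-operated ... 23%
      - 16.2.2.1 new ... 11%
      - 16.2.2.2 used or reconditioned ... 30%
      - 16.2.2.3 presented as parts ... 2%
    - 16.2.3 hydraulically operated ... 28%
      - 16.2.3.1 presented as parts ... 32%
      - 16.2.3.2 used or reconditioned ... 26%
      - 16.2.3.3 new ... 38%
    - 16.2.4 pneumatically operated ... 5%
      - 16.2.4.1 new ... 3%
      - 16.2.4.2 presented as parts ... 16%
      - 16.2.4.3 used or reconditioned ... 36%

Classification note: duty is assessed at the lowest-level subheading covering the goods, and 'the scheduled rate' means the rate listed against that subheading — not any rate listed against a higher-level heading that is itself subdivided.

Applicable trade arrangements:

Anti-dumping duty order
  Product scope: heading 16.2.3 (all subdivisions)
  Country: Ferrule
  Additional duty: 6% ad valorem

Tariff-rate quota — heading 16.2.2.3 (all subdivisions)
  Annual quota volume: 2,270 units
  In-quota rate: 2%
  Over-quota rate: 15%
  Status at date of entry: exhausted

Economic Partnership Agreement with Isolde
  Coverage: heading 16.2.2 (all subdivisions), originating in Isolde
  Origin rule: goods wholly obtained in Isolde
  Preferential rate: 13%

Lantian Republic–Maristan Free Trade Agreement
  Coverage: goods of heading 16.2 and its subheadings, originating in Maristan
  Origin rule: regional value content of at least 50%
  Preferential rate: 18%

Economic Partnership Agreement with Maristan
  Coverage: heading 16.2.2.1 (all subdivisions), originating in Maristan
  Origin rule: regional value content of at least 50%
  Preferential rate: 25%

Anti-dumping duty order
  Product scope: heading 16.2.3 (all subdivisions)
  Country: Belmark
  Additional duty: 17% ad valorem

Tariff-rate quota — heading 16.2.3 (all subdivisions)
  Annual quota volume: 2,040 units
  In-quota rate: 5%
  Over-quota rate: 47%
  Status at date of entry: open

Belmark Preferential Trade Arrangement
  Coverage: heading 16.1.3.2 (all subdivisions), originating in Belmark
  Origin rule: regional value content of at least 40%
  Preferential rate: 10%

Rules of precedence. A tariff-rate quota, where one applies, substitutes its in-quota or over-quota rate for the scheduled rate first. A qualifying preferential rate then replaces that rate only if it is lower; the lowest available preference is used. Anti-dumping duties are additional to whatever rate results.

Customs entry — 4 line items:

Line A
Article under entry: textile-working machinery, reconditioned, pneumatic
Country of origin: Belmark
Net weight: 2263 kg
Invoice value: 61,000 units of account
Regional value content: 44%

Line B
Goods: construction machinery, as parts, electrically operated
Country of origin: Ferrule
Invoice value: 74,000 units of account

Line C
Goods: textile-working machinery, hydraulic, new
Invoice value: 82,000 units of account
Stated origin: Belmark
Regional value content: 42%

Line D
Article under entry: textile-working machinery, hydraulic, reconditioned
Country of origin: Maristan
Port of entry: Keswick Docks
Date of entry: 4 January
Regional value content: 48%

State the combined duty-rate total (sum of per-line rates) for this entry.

Line A: textile-working → 16.2; pneumatic → 16.2.4; reconditioned → 16.2.4.3. Scheduled 36%. Belmark agreement on 16.1.3.2: 16.2.4.3 not covered. → 36%.
Line B: construction → 16.1; electrically operated → 16.1.1; as parts → 16.1.1.1. Scheduled 16%. No special measure applies. → 16%.
Line C: textile-working → 16.2; hydraulic → 16.2.3; new → 16.2.3.3. Scheduled 38%. quota on 16.2.3 open → in-quota 5%; Belmark agreement on 16.1.3.2: 16.2.3.3 not covered; anti-dumping (Belmark, 16.2.3): +17%; total 5% + 17% = 22%. → 22%.
Line D: textile-working → 16.2; hydraulic → 16.2.3; reconditioned → 16.2.3.2. Scheduled 26%. quota on 16.2.3 open → in-quota 5%; Maristan agreement on 16.2: RVC < 50%; Maristan agreement on 16.2.2.1: 16.2.3.2 not covered. → 5%.
Sum: 36% + 16% + 22% + 5% = 79%.

79%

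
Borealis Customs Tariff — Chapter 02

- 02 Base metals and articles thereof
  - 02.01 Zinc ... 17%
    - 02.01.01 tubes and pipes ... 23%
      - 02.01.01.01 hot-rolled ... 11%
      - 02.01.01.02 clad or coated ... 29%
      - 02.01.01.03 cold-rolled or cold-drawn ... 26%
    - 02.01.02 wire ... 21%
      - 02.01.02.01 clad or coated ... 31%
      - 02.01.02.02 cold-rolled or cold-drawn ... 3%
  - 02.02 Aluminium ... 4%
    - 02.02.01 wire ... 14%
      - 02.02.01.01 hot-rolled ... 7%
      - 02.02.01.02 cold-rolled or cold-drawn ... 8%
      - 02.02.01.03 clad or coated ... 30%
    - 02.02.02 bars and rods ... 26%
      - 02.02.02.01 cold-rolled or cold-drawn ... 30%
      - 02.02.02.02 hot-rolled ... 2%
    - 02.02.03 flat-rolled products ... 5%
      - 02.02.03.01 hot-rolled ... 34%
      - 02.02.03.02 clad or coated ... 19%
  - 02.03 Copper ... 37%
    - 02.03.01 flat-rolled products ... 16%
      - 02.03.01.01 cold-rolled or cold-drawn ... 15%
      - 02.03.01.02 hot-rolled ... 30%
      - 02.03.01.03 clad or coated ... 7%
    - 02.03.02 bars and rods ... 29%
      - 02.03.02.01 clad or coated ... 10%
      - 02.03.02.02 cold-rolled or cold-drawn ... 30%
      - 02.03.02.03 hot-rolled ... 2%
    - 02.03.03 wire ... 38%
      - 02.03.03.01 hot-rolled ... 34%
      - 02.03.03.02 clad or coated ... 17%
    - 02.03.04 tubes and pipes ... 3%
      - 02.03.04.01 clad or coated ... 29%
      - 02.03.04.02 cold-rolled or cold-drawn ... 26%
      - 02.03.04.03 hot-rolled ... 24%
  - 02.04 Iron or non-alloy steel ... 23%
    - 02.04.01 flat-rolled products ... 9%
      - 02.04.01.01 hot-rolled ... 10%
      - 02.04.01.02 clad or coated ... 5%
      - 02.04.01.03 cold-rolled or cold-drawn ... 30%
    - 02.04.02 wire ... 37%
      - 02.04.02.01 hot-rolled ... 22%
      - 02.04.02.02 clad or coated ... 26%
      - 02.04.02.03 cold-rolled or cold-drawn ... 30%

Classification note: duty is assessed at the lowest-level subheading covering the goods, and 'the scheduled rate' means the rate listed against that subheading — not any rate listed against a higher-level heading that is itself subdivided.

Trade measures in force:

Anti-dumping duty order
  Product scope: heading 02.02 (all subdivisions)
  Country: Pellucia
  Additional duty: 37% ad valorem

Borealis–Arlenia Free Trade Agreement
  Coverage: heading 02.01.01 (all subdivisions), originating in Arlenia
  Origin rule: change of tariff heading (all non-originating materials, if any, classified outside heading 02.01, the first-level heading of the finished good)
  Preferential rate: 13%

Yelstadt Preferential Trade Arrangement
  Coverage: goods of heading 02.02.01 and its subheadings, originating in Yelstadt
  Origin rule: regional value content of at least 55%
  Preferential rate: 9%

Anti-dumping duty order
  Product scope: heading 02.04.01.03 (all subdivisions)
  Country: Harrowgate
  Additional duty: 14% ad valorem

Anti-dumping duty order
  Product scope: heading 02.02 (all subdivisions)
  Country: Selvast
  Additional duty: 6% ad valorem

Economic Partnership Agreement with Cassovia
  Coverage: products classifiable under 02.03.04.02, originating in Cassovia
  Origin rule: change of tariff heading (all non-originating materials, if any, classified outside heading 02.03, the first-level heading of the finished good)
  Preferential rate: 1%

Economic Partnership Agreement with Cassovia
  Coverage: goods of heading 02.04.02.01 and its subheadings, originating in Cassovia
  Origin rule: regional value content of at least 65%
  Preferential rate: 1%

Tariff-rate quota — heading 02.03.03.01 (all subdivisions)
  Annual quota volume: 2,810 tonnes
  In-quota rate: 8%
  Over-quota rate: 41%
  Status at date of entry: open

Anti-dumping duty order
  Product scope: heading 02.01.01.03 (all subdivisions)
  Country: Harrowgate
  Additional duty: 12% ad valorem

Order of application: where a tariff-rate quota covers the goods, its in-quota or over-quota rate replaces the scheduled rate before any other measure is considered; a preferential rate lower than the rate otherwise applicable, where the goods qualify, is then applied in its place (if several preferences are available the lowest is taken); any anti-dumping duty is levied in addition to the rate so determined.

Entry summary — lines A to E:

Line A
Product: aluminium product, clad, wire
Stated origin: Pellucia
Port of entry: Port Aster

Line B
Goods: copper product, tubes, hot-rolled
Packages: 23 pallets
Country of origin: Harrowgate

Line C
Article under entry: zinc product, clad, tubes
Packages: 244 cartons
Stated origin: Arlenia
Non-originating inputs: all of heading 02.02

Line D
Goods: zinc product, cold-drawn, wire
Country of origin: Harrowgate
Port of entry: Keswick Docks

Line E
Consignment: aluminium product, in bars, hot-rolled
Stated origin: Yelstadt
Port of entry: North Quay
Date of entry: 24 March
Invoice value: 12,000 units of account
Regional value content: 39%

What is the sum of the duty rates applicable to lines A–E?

Line A: aluminium → 02.02; wire → 02.02.01; clad → 02.02.01.03. Scheduled 30%. anti-dumping (Pellucia, 02.02): +37%; total 30% + 37% = 67%. → 67%.
Line B: copper → 02.03; tubes → 02.03.04; hot-rolled → 02.03.04.03. Scheduled 24%. No special measure applies. → 24%.
Line C: zinc → 02.01; tubes → 02.01.01; clad → 02.01.01.02. Scheduled 29%. Arlenia agreement on 02.01.01: CTH met → 13% available; preferential 13%. → 13%.
Line D: zinc → 02.01; wire → 02.01.02; cold-drawn → 02.01.02.02. Scheduled 3%. No special measure applies. → 3%.
Line E: aluminium → 02.02; in bars → 02.02.02; hot-rolled → 02.02.02.02. Scheduled 2%. Yelstadt agreement on 02.02.01: 02.02.02.02 not covered. → 2%.
Sum: 67% + 24% + 13% + 3% + 2% = 109%.

109%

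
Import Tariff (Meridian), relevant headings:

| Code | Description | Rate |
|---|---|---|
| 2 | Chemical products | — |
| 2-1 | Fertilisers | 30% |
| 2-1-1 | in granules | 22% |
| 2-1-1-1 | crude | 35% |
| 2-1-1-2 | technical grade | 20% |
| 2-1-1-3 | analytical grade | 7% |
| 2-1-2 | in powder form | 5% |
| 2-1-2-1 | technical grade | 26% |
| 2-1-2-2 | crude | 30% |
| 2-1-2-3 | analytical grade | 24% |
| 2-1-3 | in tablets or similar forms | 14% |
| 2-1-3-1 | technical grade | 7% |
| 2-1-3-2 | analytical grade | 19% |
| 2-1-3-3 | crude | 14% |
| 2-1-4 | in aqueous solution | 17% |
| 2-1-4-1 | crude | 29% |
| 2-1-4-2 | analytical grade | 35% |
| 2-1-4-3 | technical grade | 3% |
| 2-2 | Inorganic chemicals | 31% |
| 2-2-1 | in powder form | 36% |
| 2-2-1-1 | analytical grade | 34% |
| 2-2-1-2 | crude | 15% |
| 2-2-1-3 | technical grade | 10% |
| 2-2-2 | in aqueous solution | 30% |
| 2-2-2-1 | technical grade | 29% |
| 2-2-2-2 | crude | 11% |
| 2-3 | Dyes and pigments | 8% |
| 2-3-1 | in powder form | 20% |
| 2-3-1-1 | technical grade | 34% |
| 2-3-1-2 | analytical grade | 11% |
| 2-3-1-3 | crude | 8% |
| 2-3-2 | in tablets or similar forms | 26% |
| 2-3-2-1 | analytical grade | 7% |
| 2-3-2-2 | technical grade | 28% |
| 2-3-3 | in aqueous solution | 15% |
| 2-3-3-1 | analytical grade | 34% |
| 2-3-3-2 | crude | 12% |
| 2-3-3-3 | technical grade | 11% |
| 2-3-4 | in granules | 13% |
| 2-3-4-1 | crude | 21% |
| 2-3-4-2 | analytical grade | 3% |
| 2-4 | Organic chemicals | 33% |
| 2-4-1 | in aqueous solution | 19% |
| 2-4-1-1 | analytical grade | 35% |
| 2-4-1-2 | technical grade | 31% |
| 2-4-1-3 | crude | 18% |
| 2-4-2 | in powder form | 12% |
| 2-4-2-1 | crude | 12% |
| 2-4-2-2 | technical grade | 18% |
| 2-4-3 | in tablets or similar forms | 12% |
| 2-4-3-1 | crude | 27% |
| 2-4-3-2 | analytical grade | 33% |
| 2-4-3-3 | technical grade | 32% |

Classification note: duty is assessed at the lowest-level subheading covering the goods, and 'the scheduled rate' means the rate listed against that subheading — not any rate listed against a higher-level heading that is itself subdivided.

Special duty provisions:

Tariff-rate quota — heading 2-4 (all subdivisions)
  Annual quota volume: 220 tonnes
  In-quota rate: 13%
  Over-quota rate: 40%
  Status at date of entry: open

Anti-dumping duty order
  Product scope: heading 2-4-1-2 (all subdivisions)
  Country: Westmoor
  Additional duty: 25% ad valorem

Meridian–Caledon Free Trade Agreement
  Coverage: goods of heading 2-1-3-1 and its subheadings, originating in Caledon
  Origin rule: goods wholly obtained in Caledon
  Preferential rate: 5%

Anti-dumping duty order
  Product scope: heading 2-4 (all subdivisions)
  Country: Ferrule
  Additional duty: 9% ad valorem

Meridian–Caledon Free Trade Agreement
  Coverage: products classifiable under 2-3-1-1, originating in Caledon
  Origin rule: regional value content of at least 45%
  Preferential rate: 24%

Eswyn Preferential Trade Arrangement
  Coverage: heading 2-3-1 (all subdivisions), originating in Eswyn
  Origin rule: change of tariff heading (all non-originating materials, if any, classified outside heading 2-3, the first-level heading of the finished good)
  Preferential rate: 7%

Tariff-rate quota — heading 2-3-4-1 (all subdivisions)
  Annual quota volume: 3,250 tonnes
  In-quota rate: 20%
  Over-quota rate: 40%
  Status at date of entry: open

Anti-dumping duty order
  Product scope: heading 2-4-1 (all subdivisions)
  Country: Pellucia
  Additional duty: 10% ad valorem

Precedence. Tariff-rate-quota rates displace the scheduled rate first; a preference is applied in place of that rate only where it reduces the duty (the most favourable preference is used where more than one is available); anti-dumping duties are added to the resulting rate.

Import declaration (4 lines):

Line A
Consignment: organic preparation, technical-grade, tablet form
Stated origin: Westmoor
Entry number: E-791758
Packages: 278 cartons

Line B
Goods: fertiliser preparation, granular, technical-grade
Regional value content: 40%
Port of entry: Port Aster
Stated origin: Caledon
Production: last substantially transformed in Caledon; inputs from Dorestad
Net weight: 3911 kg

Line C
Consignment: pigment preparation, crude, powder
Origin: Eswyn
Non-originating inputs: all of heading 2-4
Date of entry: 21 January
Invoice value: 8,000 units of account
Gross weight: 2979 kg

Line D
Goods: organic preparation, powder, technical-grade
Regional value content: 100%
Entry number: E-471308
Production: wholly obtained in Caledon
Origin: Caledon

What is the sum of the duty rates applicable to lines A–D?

Line A: organic → 2-4; tablet form → 2-4-3; technical-grade → 2-4-3-3. Scheduled 32%. quota on 2-4 open → in-quota 13%. → 13%.
Line B: fertiliser → 2-1; granular → 2-1-1; technical-grade → 2-1-1-2. Scheduled 20%. Caledon agreement on 2-1-3-1: 2-1-1-2 not covered; Caledon agreement on 2-3-1-1: 2-1-1-2 not covered. → 20%.
Line C: pigment → 2-3; powder → 2-3-1; crude → 2-3-1-3. Scheduled 8%. Eswyn agreement on 2-3-1: CTH met → 7% available; preferential 7%. → 7%.
Line D: organic → 2-4; powder → 2-4-2; technical-grade → 2-4-2-2. Scheduled 18%. quota on 2-4 open → in-quota 13%; Caledon agreement on 2-1-3-1: 2-4-2-2 not covered; Caledon agreement on 2-3-1-1: 2-4-2-2 not covered. → 13%.
Sum: 13% + 20% + 7% + 13% = 53%.

53%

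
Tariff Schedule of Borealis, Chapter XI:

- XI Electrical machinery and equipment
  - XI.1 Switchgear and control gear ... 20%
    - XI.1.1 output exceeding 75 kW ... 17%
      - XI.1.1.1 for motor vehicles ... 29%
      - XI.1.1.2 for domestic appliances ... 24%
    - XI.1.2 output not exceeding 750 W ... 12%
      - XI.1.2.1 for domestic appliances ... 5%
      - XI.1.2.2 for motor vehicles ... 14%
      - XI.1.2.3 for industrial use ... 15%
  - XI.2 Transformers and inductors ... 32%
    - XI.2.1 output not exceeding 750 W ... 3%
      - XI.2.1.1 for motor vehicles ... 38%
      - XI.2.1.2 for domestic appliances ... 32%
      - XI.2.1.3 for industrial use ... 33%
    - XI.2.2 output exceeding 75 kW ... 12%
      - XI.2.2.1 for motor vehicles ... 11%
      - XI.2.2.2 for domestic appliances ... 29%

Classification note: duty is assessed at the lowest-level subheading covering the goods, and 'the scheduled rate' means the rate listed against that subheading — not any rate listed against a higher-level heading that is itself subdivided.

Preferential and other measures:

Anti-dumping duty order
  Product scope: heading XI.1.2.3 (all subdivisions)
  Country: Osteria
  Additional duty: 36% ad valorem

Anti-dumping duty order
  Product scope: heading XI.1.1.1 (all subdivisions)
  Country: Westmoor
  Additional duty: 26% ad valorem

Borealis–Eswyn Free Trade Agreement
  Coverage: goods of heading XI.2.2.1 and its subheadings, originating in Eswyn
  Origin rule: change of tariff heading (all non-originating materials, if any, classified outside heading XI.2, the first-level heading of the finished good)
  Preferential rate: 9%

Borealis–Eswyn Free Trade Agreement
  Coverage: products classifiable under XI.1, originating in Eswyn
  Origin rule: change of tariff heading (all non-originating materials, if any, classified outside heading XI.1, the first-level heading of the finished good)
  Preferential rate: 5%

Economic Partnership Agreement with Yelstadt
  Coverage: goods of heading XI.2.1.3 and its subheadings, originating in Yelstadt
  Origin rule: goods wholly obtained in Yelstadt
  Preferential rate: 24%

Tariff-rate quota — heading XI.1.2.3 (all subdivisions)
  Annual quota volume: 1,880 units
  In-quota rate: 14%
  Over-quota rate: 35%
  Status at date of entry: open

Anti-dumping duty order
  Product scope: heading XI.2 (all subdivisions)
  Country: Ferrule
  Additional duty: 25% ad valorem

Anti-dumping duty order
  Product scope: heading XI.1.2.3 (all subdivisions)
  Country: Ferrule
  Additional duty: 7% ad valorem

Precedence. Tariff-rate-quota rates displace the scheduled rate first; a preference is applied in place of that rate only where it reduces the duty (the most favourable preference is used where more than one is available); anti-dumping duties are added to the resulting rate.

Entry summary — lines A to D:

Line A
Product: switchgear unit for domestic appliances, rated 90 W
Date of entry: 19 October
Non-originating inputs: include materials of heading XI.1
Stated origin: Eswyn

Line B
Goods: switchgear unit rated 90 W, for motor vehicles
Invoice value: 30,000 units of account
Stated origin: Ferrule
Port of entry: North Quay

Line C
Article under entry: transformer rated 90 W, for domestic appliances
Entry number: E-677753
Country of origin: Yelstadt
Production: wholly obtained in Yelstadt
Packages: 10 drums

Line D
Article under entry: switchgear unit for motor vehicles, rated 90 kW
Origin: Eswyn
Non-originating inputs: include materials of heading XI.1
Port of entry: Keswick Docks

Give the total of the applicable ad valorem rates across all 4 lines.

Line A: switchgear unit → XI.1; rated 90 W → XI.1.2; for domestic appliances → XI.1.2.1. Scheduled 5%. Eswyn agreement on XI.2.2.1: XI.1.2.1 not covered; Eswyn agreement on XI.1: CTH not met. → 5%.
Line B: switchgear unit → XI.1; rated 90 W → XI.1.2; for motor vehicles → XI.1.2.2. Scheduled 14%. No special measure applies. → 14%.
Line C: transformer → XI.2; rated 90 W → XI.2.1; for domestic appliances → XI.2.1.2. Scheduled 32%. Yelstadt agreement on XI.2.1.3: XI.2.1.2 not covered. → 32%.
Line D: switchgear unit → XI.1; rated 90 kW → XI.1.1; for motor vehicles → XI.1.1.1. Scheduled 29%. Eswyn agreement on XI.2.2.1: XI.1.1.1 not covered; Eswyn agreement on XI.1: CTH not met. → 29%.
Sum: 5% + 14% + 32% + 29% = 80%.

80%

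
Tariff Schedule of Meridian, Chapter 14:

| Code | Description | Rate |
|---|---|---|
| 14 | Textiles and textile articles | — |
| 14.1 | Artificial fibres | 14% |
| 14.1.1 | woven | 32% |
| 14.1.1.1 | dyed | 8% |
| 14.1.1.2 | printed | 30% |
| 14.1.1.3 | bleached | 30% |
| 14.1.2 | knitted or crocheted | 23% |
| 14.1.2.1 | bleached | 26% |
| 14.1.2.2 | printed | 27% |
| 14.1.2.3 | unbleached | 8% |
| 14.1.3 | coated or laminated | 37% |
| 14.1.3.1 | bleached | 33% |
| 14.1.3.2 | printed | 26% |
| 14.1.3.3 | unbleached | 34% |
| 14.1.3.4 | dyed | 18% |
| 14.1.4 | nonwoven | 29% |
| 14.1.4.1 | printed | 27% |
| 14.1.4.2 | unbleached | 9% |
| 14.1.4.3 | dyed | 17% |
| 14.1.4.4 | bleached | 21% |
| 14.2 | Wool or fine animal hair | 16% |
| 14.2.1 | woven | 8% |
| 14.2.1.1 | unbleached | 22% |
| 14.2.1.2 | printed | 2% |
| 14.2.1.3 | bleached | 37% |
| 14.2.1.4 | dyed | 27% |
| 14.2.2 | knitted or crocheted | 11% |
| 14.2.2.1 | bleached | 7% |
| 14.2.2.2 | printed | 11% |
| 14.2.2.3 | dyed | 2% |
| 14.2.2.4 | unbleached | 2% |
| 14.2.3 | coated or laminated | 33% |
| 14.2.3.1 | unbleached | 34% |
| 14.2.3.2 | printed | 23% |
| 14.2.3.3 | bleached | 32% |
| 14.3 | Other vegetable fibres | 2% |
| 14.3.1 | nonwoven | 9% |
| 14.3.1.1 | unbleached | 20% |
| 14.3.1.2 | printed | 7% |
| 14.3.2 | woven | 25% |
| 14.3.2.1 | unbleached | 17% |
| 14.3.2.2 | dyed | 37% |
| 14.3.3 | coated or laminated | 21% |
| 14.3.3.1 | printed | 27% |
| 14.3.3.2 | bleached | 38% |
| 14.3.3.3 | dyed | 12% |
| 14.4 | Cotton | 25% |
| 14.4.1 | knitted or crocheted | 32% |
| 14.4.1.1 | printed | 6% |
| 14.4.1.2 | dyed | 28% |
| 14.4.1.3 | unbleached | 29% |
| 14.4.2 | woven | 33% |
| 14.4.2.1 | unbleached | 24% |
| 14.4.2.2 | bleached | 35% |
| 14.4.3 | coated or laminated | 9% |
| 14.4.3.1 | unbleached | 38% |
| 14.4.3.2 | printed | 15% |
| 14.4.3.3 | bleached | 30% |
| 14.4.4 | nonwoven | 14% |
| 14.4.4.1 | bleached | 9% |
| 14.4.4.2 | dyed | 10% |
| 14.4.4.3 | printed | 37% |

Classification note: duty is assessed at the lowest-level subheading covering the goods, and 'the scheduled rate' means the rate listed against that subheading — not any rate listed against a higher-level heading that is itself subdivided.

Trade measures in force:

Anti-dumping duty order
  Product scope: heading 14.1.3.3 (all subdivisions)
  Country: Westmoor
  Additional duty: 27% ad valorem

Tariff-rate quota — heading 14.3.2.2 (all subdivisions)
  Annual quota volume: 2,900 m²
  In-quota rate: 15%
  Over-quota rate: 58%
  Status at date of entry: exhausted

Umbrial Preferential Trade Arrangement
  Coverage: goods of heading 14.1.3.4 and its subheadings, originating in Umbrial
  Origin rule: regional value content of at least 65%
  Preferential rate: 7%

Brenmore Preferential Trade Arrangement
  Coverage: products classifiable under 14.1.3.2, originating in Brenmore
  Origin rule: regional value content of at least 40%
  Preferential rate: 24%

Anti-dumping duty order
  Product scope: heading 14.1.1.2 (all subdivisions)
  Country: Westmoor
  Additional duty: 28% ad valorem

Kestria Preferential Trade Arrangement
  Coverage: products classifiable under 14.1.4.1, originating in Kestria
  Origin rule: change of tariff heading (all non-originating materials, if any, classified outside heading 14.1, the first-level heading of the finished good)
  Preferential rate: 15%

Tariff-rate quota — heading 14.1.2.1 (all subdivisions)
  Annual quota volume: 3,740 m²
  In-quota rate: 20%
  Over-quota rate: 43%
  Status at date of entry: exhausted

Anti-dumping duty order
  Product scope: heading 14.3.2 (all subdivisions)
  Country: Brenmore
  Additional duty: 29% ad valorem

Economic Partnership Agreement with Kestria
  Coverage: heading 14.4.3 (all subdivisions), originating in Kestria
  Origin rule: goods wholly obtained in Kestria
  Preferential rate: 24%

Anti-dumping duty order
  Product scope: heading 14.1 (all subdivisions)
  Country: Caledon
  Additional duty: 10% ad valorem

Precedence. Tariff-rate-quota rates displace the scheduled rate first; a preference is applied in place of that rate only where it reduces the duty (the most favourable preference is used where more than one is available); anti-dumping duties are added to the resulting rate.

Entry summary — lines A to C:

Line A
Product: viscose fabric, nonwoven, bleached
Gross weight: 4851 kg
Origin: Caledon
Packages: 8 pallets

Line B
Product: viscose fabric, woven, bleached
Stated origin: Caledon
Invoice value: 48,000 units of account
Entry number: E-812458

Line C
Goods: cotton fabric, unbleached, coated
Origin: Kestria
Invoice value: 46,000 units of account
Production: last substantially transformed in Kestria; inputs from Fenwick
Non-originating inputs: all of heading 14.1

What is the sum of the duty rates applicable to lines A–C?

109%

Line A: viscose → 14.1; nonwoven → 14.1.4; bleached → 14.1.4.4. Scheduled 21%. anti-dumping (Caledon, 14.1): +10%; total 21% + 10% = 31%. → 31%.
Line B: viscose → 14.1; woven → 14.1.1; bleached → 14.1.1.3. Scheduled 30%. anti-dumping (Caledon, 14.1): +10%; total 30% + 10% = 40%. → 40%.
Line C: cotton → 14.4; coated → 14.4.3; unbleached → 14.4.3.1. Scheduled 38%. Kestria agreement on 14.1.4.1: 14.4.3.1 not covered; Kestria agreement on 14.4.3: not wholly obtained. → 38%.
Sum: 31% + 40% + 38% = 109%.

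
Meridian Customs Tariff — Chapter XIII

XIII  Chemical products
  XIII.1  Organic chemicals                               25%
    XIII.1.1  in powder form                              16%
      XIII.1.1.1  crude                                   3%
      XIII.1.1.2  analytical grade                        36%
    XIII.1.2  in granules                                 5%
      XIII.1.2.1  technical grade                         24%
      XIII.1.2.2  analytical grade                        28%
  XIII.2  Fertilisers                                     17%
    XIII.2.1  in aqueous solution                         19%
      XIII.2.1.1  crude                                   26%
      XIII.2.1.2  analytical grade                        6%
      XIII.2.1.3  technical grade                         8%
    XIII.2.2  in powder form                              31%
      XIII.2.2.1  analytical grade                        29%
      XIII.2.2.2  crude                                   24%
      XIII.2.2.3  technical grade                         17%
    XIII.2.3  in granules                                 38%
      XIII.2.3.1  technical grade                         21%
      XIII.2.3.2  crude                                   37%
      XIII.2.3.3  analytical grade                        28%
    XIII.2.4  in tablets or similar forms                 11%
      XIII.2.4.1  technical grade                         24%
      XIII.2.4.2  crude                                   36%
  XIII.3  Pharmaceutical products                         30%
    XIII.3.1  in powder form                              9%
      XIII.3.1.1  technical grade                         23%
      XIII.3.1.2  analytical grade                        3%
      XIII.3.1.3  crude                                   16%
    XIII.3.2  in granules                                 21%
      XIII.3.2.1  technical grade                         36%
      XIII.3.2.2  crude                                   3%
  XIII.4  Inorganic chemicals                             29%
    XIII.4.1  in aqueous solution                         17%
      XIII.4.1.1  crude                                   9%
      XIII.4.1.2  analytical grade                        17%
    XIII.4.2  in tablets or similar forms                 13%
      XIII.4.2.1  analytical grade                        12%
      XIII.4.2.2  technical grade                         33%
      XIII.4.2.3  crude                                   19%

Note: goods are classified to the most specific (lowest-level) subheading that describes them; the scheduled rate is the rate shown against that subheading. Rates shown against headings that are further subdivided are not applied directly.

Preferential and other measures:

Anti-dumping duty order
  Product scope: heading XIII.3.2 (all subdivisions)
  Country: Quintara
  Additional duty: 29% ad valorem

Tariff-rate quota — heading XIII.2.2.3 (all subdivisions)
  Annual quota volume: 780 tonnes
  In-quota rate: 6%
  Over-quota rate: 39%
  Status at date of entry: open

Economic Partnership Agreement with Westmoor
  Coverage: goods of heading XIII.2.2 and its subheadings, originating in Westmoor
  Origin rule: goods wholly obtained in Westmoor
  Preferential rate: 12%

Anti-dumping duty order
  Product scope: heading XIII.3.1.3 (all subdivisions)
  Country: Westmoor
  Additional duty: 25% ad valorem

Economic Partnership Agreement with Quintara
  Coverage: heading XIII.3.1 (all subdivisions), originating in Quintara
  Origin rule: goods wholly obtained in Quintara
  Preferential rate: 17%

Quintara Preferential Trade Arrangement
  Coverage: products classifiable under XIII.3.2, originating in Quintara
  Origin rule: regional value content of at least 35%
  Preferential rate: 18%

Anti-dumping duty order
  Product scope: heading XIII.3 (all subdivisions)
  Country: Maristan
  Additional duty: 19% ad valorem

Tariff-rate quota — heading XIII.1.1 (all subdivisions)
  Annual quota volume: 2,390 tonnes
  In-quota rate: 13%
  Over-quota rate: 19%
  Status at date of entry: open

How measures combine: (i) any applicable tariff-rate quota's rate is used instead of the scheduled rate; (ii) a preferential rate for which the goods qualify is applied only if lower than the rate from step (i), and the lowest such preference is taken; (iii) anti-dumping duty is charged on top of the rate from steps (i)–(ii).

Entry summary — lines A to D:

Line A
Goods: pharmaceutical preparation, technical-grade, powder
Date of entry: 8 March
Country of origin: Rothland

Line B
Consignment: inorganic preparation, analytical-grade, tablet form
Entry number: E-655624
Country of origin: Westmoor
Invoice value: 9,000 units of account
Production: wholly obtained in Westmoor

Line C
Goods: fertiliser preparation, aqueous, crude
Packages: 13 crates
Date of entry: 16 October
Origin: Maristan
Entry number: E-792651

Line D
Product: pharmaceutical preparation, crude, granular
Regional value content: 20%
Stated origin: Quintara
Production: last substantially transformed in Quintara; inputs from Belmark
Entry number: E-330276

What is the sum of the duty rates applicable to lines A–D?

93%

Line A: pharmaceutical → XIII.3; powder → XIII.3.1; technical-grade → XIII.3.1.1. Scheduled 23%. No special measure applies. → 23%.
Line B: inorganic → XIII.4; tablet form → XIII.4.2; analytical-grade → XIII.4.2.1. Scheduled 12%. Westmoor agreement on XIII.2.2: XIII.4.2.1 not covered. → 12%.
Line C: fertiliser → XIII.2; aqueous → XIII.2.1; crude → XIII.2.1.1. Scheduled 26%. No special measure applies. → 26%.
Line D: pharmaceutical → XIII.3; granular → XIII.3.2; crude → XIII.3.2.2. Scheduled 3%. Quintara agreement on XIII.3.1: XIII.3.2.2 not covered; Quintara agreement on XIII.3.2: RVC < 35%; anti-dumping (Quintara, XIII.3.2): +29%; total 3% + 29% = 32%. → 32%.
Sum: 23% + 12% + 26% + 32% = 93%.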